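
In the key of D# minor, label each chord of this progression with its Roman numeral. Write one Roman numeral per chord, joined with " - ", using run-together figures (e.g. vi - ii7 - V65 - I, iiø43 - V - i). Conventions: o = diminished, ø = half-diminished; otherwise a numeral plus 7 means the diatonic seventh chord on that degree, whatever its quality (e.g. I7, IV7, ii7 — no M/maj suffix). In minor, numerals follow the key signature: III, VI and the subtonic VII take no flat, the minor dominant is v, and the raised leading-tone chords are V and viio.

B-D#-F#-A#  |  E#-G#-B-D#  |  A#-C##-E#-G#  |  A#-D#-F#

B-D#-F#-A#: root B is the submediant; major seventh chord there is VI7.
E#-G#-B-D#: root E# is the supertonic; half-diminished seventh chord there is iiø7.
A#-C##-E#-G# has root A#, degree 5 in D# minor, so V7.
A#-D#-F# has root D#, degree 1 in D# minor, so i64.

VI7 - iiø7 - V7 - i64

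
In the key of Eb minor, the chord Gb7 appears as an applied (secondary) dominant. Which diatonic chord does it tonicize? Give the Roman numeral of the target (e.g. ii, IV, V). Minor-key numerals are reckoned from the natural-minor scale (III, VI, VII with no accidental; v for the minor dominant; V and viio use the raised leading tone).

VI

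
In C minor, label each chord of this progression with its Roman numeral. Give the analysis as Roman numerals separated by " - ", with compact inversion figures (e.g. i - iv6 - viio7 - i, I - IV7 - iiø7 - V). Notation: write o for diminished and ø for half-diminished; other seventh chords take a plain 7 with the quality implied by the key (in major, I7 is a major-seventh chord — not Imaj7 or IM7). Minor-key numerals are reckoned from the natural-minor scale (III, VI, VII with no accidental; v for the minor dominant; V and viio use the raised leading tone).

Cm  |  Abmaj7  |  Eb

Cm: root C is the tonic; minor triad there is i.
Abmaj7: root Ab is the submediant; major seventh chord there is VI7.
Eb has root Eb, degree 3 in C minor, so III.

i - VI7 - III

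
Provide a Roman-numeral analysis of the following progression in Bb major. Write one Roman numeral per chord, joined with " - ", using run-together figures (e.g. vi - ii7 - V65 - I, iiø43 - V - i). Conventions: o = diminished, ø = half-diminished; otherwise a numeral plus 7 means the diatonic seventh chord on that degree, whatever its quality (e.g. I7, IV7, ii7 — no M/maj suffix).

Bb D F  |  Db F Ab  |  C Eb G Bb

I - bIII - ii7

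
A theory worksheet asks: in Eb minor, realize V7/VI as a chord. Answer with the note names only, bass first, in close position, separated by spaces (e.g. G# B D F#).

V7/VI is a secondary dominant — the dominant seventh of VI. VI in Eb minor is Cb, so the applied chord's root is Gb, a perfect fifth above.
Building a dominant seventh chord on Gb gives Gb-Bb-Db-Fb.

Gb Bb Db Fb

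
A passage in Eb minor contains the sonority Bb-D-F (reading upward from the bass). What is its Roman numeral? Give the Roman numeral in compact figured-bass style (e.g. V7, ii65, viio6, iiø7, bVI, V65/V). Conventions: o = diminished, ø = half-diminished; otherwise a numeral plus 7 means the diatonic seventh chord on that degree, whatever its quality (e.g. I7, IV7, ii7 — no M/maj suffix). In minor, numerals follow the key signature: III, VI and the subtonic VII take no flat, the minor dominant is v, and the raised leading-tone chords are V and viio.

V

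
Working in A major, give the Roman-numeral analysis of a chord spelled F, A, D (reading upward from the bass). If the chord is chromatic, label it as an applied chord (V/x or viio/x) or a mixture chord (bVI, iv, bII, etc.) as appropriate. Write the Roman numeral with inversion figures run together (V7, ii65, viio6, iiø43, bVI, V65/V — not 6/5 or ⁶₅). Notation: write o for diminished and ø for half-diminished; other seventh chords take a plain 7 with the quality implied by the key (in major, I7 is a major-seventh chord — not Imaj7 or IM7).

The pitches D-F-A form a minor triad rooted on D.
D is the fourth degree of A major. This is the minor subdominant, borrowed from the parallel minor.
With F in the bass the chord is in first inversion, so the figured bass is 6.

iv6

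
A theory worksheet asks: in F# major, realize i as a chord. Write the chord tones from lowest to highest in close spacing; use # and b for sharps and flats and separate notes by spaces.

i is the minor tonic, borrowed from the parallel minor. In F# major that root is F#.
So the chord is F#-A-C#.

F# A C#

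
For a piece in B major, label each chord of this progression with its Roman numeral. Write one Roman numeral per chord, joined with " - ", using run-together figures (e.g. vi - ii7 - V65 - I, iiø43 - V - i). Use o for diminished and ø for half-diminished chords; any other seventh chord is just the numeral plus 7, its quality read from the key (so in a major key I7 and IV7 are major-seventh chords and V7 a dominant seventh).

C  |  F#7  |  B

bII - V7 - I

C: major triad on C — chromatic; C is the lowered second degree, so this is the Neapolitan chord, bII.
F#7 has root F#, degree 5 in B major, so V7.
B: root B is the tonic; major triad there is I.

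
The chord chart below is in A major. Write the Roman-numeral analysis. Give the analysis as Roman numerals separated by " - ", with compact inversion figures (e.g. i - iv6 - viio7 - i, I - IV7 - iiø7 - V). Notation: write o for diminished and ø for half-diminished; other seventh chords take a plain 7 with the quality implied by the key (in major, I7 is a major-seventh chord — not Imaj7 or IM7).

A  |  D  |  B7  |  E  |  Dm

I - IV - V7/V - V - iv

A has root A, degree 1 in A major, so I.
D: root D is the subdominant; major triad there is IV.
B7: a dominant seventh chord on B, the applied dominant of V → V7/V.
E: major triad on E = scale degree 5 → V.
Dm: D with this quality isn't in the key; it's iv, borrowed from the parallel minor.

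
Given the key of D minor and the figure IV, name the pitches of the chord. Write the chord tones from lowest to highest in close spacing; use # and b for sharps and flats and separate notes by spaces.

IV is the major subdominant, borrowed from the parallel major. In D minor that root is G.
So the chord is G-B-D.

G B D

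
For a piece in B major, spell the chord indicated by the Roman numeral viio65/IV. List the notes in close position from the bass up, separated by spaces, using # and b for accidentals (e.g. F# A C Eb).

The slash marks an applied leading-tone chord: viio of IV. In B major, IV is E, so the leading tone to it is D#, a half step below.
Building a fully diminished seventh chord on D# gives D#-F#-A-C.
The figured bass 65 indicates first inversion, placing the third (F#) in the bass: F#-A-C-D#.

F# A C D#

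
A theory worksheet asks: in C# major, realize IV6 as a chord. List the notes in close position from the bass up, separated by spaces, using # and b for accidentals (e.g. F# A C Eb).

A# C# F#

In C# major, scale degree 4 is F#, and the diatonic chord built there is a major triad.
Stacking thirds from F# gives F#-A#-C#.
The figured bass 6 indicates first inversion, placing the third (A#) in the bass: A#-C#-F#.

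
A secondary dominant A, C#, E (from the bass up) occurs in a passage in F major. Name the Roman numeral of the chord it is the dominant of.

The chord is a major triad on A.
A dominant resolves down a perfect fifth: A → D. In F major, D is scale degree 6, i.e. vi.

vi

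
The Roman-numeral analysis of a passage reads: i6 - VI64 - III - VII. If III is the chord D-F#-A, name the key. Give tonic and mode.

B minor

The anchor chord is a major triad on D, labeled III.
Counting down 2 scale steps from D places the tonic on B; a major triad on degree 3 is diatonic only in minor.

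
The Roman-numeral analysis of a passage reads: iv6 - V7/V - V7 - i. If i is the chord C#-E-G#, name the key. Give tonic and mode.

C# minor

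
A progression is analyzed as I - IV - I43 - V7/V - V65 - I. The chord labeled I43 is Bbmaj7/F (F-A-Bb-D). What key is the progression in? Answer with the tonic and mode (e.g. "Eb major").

Bb major

I43 is given as F-A-Bb-D — a major seventh chord with root Bb.
If Bb is scale degree 1 and the mode makes that degree carry a major seventh chord, the tonic is Bb and the mode is major.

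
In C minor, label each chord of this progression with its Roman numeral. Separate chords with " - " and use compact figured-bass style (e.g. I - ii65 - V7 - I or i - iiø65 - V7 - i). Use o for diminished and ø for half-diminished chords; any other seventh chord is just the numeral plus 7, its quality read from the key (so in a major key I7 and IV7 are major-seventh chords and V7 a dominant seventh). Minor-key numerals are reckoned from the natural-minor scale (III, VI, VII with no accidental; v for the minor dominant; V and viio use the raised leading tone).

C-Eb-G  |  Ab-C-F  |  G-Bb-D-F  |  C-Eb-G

i - iv6 - v7 - i

C-Eb-G: minor triad on C = scale degree 1 → i.
Ab-C-F: root F is the subdominant; minor triad there is iv6.
G-Bb-D-F has root G, degree 5 in C minor, so v7.
C-Eb-G: root C is the tonic; minor triad there is i.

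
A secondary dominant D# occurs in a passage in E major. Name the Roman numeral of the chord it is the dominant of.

iii

The chord is a major triad on D#.
A dominant resolves down a perfect fifth: D# → G#. In E major, G# is scale degree 3, i.e. iii.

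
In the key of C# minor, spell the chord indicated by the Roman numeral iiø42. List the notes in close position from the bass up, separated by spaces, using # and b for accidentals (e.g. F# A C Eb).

In C# minor, the supertonic is D#, and the diatonic chord built there is a half-diminished seventh chord.
Stacking thirds from D# gives D#-F#-A-C#.
The figured bass 42 indicates third inversion, placing the seventh (C#) in the bass: C#-D#-F#-A.

C# D# F# A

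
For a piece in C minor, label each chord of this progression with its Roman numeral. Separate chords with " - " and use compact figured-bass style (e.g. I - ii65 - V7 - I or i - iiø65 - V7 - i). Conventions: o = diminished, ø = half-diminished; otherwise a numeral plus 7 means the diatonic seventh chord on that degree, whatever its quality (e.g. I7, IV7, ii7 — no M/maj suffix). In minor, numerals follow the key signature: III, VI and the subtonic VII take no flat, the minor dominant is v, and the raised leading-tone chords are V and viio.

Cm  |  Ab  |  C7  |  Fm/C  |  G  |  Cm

Cm: root C is the tonic; minor triad there is i.
Ab: major triad on Ab = scale degree 6 → VI.
C7 is the secondary dominant of iv (dominant seventh chord on C): V7/iv.
Fm/C has root F, degree 4 in C minor, so iv64.
G has root G, degree 5 in C minor, so V.
Cm: root C is the tonic; minor triad there is i.

i - VI - V7/iv - iv64 - V - i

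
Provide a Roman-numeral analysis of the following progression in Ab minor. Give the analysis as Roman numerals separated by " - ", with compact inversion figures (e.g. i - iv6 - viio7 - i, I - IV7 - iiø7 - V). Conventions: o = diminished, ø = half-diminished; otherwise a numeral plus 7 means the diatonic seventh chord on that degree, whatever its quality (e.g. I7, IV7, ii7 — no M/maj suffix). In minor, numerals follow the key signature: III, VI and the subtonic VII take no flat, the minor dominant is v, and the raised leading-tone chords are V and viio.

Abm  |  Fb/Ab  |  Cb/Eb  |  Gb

Abm: minor triad on Ab = scale degree 1 → i.
Fb/Ab: root Fb is the submediant; major triad there is VI6.
Cb/Eb has root Cb, degree 3 in Ab minor, so III6.
Gb: root Gb is the subtonic; major triad there is VII.

i - VI6 - III6 - VII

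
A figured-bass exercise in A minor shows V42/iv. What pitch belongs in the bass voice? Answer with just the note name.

G

The applied chord V42/iv is rooted on A: A-C#-E-G.
The figure 42 means third inversion — the seventh is in the bass.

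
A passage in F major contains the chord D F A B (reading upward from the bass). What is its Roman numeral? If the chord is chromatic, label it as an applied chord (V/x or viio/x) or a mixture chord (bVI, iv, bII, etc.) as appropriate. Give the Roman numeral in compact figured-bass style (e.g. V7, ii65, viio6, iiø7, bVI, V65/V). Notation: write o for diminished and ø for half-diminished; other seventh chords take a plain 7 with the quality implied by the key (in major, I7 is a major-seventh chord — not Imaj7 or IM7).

Stacked in thirds the chord is B-D-F-A: a half-diminished seventh chord on B.
B sits a half step below C (V in F major); a diminished chord there is the applied leading-tone chord of V.
With D in the bass the chord is in first inversion, so the figured bass is 65.

viiø65/V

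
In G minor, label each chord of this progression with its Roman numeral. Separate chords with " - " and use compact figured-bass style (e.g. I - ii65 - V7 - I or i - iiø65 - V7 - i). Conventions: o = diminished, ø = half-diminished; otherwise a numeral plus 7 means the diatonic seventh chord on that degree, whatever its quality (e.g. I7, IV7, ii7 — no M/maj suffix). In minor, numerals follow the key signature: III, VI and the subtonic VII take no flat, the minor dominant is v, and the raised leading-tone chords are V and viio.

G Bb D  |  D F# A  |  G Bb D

G-Bb-D has root G, degree 1 in G minor, so i.
D-F#-A has root D, degree 5 in G minor, so V.
G-Bb-D: root G is the tonic; minor triad there is i.

i - V - i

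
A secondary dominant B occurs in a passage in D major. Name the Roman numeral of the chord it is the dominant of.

The chord is a major triad on B.
A dominant resolves down a perfect fifth: B → E. In D major, E is scale degree 2, i.e. ii.

ii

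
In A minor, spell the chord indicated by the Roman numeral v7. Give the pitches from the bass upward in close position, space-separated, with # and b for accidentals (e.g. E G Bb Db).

E G B D

The numeral's case and figure indicate a minor seventh chord. In A minor its root, the dominant, is E.
Stacking thirds from E gives E-G-B-D.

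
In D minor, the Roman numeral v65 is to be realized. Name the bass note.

C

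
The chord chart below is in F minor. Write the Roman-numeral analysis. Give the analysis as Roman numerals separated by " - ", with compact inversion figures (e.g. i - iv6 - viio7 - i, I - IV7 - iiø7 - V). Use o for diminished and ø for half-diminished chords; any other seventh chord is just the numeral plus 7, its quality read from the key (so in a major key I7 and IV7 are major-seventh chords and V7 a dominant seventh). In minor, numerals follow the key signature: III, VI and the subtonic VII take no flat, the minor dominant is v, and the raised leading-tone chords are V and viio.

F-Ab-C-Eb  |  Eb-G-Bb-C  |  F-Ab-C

i7 - v65 - i

F-Ab-C-Eb: root F is the tonic; minor seventh chord there is i7.
Eb-G-Bb-C has root C, degree 5 in F minor, so v65.
F-Ab-C: minor triad on F = scale degree 1 → i.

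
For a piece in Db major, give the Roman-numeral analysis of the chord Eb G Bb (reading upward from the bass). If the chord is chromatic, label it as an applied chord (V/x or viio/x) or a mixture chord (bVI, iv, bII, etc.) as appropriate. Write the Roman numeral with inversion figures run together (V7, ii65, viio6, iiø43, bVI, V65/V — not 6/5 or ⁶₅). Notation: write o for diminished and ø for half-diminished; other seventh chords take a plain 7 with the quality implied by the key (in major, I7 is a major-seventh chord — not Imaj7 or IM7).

The pitches Eb-G-Bb form a major triad rooted on Eb.
Eb is not a diatonic chord root with this quality in Db major, but it lies a perfect fifth above Ab (V), so the chord functions as an applied dominant of V.

V/V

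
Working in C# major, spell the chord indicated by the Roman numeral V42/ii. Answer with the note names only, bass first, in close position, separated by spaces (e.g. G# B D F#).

G# A# C## E#

V42/ii is a secondary dominant — the dominant seventh of ii. ii in C# major is D#, so the applied chord's root is A#, a perfect fifth above.
Building a dominant seventh chord on A# gives A#-C##-E#-G#.
With the 42 figure the chord is in third inversion; from the bass G# upward in close position it reads G#-A#-C##-E#.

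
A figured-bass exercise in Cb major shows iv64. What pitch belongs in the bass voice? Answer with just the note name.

Cb

iv in Cb major has root Fb; the chord is Fb-Abb-Cb.
The figure 64 means second inversion — the fifth is in the bass.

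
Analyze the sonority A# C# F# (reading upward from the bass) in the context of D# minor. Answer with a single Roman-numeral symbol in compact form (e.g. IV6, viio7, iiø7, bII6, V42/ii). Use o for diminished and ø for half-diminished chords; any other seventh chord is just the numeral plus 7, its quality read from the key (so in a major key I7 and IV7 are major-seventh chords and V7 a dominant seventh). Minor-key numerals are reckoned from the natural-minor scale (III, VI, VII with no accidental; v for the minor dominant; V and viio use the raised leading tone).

The pitches F#-A#-C# form a major triad rooted on F#.
In D# minor, F# is the mediant; the diatonic major triad there is III.
With A# in the bass the chord is in first inversion, so the figured bass is 6.

III6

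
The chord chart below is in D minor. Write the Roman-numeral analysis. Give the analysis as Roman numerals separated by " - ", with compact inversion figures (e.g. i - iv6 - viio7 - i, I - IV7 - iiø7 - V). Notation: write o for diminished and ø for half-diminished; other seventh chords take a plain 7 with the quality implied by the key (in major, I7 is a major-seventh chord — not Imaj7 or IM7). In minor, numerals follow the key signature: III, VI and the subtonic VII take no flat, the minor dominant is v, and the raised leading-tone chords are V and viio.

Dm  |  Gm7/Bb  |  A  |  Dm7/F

i - iv65 - V - i65

Dm: minor triad on D = scale degree 1 → i.
Gm7/Bb: minor seventh chord on G = scale degree 4 → iv65.
A: major triad on A = scale degree 5 → V.
Dm7/F has root D, degree 1 in D minor, so i65.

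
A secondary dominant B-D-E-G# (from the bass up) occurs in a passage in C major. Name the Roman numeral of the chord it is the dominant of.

vi

The chord is a dominant seventh chord on E.
A dominant resolves down a perfect fifth: E → A. In C major, A is scale degree 6, i.e. vi.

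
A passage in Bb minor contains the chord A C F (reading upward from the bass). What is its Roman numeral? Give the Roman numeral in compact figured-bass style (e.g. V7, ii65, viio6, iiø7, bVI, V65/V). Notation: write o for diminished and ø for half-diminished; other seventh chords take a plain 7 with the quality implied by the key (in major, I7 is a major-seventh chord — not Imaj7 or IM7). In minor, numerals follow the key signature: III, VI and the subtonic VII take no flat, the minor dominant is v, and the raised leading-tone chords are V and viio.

V6

The pitches F-A-C form a major triad rooted on F.
F is scale degree 5 in Bb minor, and a major triad on that degree is written V.
With A in the bass the chord is in first inversion, so the figured bass is 6.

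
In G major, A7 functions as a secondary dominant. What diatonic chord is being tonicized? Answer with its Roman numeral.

V

The chord is a dominant seventh chord on A.
A dominant resolves down a perfect fifth: A → D. In G major, D is scale degree 5, i.e. V.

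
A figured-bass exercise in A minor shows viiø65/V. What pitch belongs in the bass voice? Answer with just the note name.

The applied chord viiø65/V is rooted on D#: D#-F#-A-C#.
The figure 65 means first inversion — the third is in the bass.

F#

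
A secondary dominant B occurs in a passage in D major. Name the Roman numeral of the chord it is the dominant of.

ii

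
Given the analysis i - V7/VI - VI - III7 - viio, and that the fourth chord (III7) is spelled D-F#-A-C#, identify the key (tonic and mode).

B minor

III7 is given as D-F#-A-C# — a major seventh chord with root D.
If D is scale degree 3 and the mode makes that degree carry a major seventh chord, the tonic is B and the mode is minor.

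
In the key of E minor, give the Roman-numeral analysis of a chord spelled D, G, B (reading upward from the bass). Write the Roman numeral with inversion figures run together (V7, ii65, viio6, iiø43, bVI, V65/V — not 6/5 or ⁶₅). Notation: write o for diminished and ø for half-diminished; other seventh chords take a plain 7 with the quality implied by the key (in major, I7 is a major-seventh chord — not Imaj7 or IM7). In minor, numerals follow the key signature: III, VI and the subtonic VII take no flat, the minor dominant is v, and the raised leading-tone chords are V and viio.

III64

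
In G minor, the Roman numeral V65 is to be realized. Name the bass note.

F#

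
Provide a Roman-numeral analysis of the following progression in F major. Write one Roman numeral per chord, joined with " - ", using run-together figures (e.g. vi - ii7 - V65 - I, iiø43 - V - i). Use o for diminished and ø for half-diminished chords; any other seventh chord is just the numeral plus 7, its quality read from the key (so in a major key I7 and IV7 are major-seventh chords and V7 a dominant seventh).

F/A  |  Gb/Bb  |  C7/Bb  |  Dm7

F/A has root F, degree 1 in F major, so I6.
Gb/Bb is non-diatonic — a major triad on the lowered supertonic (Gb): the Neapolitan sixth, bII6 (third, Bb, in the bass — hence the 6).
C7/Bb has root C, degree 5 in F major, so V42.
Dm7: minor seventh chord on D = scale degree 6 → vi7.

I6 - bII6 - V42 - vi7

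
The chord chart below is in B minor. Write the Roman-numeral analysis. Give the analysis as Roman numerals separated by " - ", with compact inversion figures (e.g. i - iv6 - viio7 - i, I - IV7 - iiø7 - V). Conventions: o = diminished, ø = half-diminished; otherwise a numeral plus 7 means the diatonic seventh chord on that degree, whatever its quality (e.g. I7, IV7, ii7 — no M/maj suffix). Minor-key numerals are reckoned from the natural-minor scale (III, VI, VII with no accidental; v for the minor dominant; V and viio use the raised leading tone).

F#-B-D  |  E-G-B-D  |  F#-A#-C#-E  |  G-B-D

i64 - iv7 - V7 - VI

F#-B-D: minor triad on B = scale degree 1 → i64.
E-G-B-D has root E, degree 4 in B minor, so iv7.
F#-A#-C#-E has root F#, degree 5 in B minor, so V7.
G-B-D: root G is the submediant; major triad there is VI.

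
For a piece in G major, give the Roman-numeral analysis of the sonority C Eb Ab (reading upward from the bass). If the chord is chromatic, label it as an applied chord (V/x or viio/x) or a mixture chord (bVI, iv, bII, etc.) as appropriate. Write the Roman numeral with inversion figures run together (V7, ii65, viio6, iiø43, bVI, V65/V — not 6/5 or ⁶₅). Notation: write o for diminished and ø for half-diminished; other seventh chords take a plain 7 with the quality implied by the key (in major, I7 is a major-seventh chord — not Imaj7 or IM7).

Stacked in thirds the chord is Ab-C-Eb: a major triad on Ab.
Ab is the lowered second degree of G major (diatonic 2 would be A). This is the Neapolitan sixth — a major triad on the lowered second degree, here in its customary first inversion.
With C in the bass the chord is in first inversion, so the figured bass is 6.

bII6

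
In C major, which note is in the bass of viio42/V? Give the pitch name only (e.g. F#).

Eb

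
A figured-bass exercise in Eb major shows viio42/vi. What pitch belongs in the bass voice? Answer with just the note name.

The applied chord viio42/vi is rooted on B: B-D-F-Ab.
The figure 42 means third inversion — the seventh is in the bass.

Ab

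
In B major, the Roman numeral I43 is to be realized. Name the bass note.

F#

I in B major has root B; the chord is B-D#-F#-A#.
The figure 43 means second inversion — the fifth is in the bass.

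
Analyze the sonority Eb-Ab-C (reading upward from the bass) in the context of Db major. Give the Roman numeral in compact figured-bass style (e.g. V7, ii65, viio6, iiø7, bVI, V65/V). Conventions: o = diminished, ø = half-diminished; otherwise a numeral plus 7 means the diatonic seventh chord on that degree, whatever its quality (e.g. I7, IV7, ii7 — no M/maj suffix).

V64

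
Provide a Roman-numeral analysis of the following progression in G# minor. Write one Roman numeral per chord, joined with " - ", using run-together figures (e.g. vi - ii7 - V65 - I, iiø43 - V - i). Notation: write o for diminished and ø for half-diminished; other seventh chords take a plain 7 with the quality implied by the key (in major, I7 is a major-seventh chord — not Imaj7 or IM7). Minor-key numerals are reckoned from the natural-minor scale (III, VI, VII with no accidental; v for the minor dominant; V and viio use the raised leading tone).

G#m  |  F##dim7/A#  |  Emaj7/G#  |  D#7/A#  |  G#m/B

i - viio65 - VI65 - V43 - i6

G#m: root G# is the tonic; minor triad there is i.
F##dim7/A#: root F## is the leading tone; fully diminished seventh chord there is viio65.
Emaj7/G#: major seventh chord on E = scale degree 6 → VI65.
D#7/A#: root D# is the dominant; dominant seventh chord there is V43.
G#m/B: root G# is the tonic; minor triad there is i6.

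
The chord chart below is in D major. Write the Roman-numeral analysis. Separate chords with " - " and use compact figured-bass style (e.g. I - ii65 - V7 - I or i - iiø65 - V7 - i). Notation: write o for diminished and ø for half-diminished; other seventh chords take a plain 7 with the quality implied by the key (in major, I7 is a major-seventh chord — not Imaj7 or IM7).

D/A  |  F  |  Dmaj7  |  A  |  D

I64 - bIII - I7 - V - I

D/A: major triad on D = scale degree 1 → I64.
F: major triad on F — chromatic; bIII (borrowed from the parallel minor).
Dmaj7: major seventh chord on D = scale degree 1 → I7.
A: root A is the dominant; major triad there is V.
D: major triad on D = scale degree 1 → I.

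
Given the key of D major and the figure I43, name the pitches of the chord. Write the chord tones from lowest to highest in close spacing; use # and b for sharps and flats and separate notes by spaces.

The numeral's case and figure indicate a major seventh chord. In D major its root, the tonic, is D.
That chord is spelled D-F#-A-C#.
The figured bass 43 indicates second inversion, placing the fifth (A) in the bass: A-C#-D-F#.

A C# D F#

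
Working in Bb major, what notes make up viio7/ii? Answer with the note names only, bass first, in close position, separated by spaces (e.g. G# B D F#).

B D F Ab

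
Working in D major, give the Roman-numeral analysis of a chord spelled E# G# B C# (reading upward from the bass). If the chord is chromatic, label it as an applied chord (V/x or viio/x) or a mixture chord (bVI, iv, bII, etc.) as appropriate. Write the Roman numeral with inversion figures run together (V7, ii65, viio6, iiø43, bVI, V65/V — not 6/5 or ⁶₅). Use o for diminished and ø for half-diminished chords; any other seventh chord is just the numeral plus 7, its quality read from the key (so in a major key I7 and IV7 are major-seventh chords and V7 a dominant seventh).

V65/iii

Stacked in thirds the chord is C#-E#-G#-B: a dominant seventh chord on C#.
C# is not a diatonic chord root with this quality in D major, but it lies a perfect fifth above F# (iii), so the chord functions as an applied dominant of iii.
With E# in the bass the chord is in first inversion, so the figured bass is 65.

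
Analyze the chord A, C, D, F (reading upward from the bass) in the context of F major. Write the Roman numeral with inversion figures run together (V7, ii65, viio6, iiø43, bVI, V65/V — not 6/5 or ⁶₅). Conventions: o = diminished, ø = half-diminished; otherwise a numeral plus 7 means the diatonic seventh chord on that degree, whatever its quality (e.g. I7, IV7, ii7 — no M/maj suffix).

vi43

Stacked in thirds the chord is D-F-A-C: a minor seventh chord on D.
D is scale degree 6 in F major, and a minor seventh chord on that degree is written vi7.
With A in the bass the chord is in second inversion, so the figured bass is 43.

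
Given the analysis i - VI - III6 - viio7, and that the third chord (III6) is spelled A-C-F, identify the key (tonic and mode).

D minor

The chord F/A is a major triad rooted on F; its label is III6.
III6 on F implies F is the mediant; that puts the tonic at D, and the uppercase numeral fits minor mode.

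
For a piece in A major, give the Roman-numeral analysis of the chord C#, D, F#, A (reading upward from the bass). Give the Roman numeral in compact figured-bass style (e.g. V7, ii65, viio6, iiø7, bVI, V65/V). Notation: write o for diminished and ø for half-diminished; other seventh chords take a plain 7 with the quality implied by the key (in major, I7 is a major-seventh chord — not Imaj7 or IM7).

Stacked in thirds the chord is D-F#-A-C#: a major seventh chord on D.
D is scale degree 4 in A major, and a major seventh chord on that degree is written IV7.
With C# in the bass the chord is in third inversion, so the figured bass is 42.

IV42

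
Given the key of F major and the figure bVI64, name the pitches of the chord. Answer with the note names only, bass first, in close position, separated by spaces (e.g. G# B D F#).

Ab Db F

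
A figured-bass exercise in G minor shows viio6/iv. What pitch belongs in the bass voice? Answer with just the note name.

D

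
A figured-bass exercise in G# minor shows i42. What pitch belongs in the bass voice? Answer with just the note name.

F#

i in G# minor has root G#; the chord is G#-B-D#-F#.
The figure 42 means third inversion — the seventh is in the bass.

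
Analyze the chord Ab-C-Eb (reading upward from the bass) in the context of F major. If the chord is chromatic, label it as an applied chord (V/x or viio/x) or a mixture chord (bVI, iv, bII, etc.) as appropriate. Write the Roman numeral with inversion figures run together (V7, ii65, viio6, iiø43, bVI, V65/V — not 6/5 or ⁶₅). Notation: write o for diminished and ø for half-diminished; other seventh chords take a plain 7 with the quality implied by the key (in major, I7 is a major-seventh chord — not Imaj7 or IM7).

Stacked in thirds the chord is Ab-C-Eb: a major triad on Ab.
Ab is the lowered third degree of F major (diatonic 3 would be A). This is a major triad on the lowered third degree, borrowed from the parallel minor.

bIII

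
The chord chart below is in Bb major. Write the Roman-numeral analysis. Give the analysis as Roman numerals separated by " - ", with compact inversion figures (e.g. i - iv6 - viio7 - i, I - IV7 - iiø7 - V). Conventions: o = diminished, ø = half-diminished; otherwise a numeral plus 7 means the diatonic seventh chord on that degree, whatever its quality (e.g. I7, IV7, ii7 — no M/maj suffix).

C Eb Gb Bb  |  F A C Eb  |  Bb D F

iiø7 - V7 - I

C-Eb-Gb-Bb: C with this quality isn't in the key; it's iiø7, borrowed from the parallel minor.
F-A-C-Eb has root F, degree 5 in Bb major, so V7.
Bb-D-F: root Bb is the tonic; major triad there is I.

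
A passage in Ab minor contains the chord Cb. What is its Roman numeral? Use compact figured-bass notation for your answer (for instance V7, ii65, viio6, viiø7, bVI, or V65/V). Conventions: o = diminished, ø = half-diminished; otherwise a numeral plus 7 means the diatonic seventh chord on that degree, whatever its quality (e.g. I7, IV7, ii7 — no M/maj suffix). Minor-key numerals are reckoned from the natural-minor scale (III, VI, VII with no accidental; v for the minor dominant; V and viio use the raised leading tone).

III

Stacked in thirds the chord is Cb-Eb-Gb: a major triad on Cb.
In Ab minor, Cb is the mediant; the diatonic major triad there is III.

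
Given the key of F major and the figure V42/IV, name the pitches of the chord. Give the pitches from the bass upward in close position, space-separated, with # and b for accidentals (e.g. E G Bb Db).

Eb F A C

V42/IV is a secondary dominant — the dominant seventh of IV. IV in F major is Bb, so the applied chord's root is F, a perfect fifth above.
Building a dominant seventh chord on F gives F-A-C-Eb.
With the 42 figure the chord is in third inversion; from the bass Eb upward in close position it reads Eb-F-A-C.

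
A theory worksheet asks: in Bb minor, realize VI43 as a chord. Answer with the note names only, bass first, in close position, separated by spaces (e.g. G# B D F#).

Db F Gb Bb

In Bb minor, scale degree 6 is Gb, and the diatonic chord built there is a major seventh chord.
Stacking thirds from Gb gives Gb-Bb-Db-F.
With the 43 figure the chord is in second inversion; from the bass Db upward in close position it reads Db-F-Gb-Bb.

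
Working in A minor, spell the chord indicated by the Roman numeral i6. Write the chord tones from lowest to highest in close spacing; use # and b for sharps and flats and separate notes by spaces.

C E A

The numeral's case and figure indicate a minor triad. In A minor its root, scale degree 1, is A.
That chord is spelled A-C-E.
With the 6 figure the chord is in first inversion; from the bass C upward in close position it reads C-E-A.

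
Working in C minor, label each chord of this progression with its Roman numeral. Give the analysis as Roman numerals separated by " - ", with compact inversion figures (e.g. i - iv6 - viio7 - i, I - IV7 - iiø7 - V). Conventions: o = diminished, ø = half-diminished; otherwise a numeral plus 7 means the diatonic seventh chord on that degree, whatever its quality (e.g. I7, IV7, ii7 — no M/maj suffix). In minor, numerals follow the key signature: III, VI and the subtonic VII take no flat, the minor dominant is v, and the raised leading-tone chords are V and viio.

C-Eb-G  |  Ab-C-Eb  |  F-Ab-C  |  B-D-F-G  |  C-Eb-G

i - VI - iv - V65 - i

C-Eb-G: minor triad on C = scale degree 1 → i.
Ab-C-Eb: major triad on Ab = scale degree 6 → VI.
F-Ab-C: minor triad on F = scale degree 4 → iv.
B-D-F-G: dominant seventh chord on G = scale degree 5 → V65.
C-Eb-G has root C, degree 1 in C minor, so i.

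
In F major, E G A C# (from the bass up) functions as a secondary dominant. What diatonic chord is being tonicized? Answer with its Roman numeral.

The chord is a dominant seventh chord on A.
A dominant resolves down a perfect fifth: A → D. In F major, D is scale degree 6, i.e. vi.

vi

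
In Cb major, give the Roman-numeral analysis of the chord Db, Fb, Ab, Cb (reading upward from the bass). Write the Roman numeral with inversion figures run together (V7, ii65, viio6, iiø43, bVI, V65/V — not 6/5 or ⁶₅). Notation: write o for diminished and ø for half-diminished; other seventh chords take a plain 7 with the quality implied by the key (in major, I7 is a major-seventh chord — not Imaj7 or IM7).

ii7

The pitches Db-Fb-Ab-Cb form a minor seventh chord rooted on Db.
In Cb major, Db is the supertonic; the diatonic minor seventh chord there is ii7.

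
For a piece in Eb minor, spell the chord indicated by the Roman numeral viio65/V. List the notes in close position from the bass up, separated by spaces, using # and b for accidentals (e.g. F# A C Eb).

C Eb Gb A

viio65/V is a secondary leading-tone chord. The target V is Bb in Eb minor; the applied chord is rooted a semitone below, on A.
Building a fully diminished seventh chord on A gives A-C-Eb-Gb.
With the 65 figure the chord is in first inversion; from the bass C upward in close position it reads C-Eb-Gb-A.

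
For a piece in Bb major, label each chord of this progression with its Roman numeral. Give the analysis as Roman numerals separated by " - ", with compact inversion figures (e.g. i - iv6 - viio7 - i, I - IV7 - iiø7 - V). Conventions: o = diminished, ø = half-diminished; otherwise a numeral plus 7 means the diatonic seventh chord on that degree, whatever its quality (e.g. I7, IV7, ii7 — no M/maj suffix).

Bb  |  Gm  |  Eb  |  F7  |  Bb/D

Bb has root Bb, degree 1 in Bb major, so I.
Gm: minor triad on G = scale degree 6 → vi.
Eb: root Eb is the subdominant; major triad there is IV.
F7 has root F, degree 5 in Bb major, so V7.
Bb/D: major triad on Bb = scale degree 1 → I6.

I - vi - IV - V7 - I6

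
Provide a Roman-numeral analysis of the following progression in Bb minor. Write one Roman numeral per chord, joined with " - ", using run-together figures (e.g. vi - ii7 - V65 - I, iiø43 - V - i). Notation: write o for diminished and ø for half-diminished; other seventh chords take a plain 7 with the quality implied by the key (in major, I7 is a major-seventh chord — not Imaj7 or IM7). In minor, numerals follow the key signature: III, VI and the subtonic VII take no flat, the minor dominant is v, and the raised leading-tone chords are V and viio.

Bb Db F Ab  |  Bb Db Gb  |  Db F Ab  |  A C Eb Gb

Bb-Db-F-Ab: minor seventh chord on Bb = scale degree 1 → i7.
Bb-Db-Gb: root Gb is the submediant; major triad there is VI6.
Db-F-Ab: root Db is the mediant; major triad there is III.
A-C-Eb-Gb has root A, degree 7 in Bb minor, so viio7.

i7 - VI6 - III - viio7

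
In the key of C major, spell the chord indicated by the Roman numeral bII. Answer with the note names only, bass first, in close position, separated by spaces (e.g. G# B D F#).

Db F Ab

bII is the Neapolitan chord — a major triad on the lowered second degree. In C major that root is Db.
So the chord is Db-F-Ab.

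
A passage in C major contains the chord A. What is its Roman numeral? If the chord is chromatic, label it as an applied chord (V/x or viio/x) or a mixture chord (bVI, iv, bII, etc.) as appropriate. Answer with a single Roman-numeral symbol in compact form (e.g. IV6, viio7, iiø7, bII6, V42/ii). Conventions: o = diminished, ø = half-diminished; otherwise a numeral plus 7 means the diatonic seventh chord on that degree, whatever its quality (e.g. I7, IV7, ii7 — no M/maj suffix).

V/ii

Stacked in thirds the chord is A-C#-E: a major triad on A.
A is not a diatonic chord root with this quality in C major, but it lies a perfect fifth above D (ii), so the chord functions as an applied dominant of ii.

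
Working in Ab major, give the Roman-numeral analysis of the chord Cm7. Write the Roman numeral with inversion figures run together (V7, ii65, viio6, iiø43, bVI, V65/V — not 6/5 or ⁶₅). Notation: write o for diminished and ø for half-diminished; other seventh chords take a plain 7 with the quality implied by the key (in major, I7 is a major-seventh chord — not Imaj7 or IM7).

The pitches C-Eb-G-Bb form a minor seventh chord rooted on C.
In Ab major, C is the mediant; the diatonic minor seventh chord there is iii7.

iii7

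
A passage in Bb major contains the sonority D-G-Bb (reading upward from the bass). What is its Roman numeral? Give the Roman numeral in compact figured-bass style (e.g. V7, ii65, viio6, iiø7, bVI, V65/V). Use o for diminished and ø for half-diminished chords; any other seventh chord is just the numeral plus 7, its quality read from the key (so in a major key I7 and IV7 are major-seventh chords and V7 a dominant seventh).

vi64

The pitches G-Bb-D form a minor triad rooted on G.
In Bb major, G is the submediant; the diatonic minor triad there is vi.
With D in the bass the chord is in second inversion, so the figured bass is 64.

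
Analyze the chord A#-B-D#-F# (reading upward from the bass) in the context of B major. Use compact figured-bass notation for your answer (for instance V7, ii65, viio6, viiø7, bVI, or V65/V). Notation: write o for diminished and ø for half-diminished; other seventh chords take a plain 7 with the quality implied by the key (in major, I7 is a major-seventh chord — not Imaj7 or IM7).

I42

The pitches B-D#-F#-A# form a major seventh chord rooted on B.
B is scale degree 1 in B major, and a major seventh chord on that degree is written I7.
With A# in the bass the chord is in third inversion, so the figured bass is 42.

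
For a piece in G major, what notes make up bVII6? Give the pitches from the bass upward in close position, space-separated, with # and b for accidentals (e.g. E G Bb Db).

A C F

Scale degree 7 in G major is F#; lowering it a half step gives F. bVII6 is a major triad on the lowered seventh degree (the subtonic), borrowed from the parallel minor.
So the chord is F-A-C, a major triad.
With the 6 figure the chord is in first inversion; from the bass A upward in close position it reads A-C-F.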